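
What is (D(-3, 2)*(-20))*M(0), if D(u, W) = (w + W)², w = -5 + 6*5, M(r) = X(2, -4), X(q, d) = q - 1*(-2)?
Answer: -58320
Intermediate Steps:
X(q, d) = 2 + q (X(q, d) = q + 2 = 2 + q)
M(r) = 4 (M(r) = 2 + 2 = 4)
w = 25 (w = -5 + 30 = 25)
D(u, W) = (25 + W)²
(D(-3, 2)*(-20))*M(0) = ((25 + 2)²*(-20))*4 = (27²*(-20))*4 = (729*(-20))*4 = -14580*4 = -58320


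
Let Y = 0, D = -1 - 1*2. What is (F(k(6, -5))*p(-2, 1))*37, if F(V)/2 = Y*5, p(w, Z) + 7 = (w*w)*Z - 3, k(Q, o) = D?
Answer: 0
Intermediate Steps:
D = -3 (D = -1 - 2 = -3)
k(Q, o) = -3
p(w, Z) = -10 + Z*w² (p(w, Z) = -7 + ((w*w)*Z - 3) = -7 + (w²*Z - 3) = -7 + (Z*w² - 3) = -7 + (-3 + Z*w²) = -10 + Z*w²)
F(V) = 0 (F(V) = 2*(0*5) = 2*0 = 0)
(F(k(6, -5))*p(-2, 1))*37 = (0*(-10 + 1*(-2)²))*37 = (0*(-10 + 1*4))*37 = (0*(-10 + 4))*37 = (0*(-6))*37 = 0*37 = 0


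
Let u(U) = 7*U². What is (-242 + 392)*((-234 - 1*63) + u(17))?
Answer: 258900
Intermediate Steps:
(-242 + 392)*((-234 - 1*63) + u(17)) = (-242 + 392)*((-234 - 1*63) + 7*17²) = 150*((-234 - 63) + 7*289) = 150*(-297 + 2023) = 150*1726 = 258900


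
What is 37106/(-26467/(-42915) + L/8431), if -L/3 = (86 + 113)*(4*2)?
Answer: 13425558039690/18181237 ≈ 7.3843e+5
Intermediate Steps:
L = -4776 (L = -3*(86 + 113)*4*2 = -597*8 = -3*1592 = -4776)
37106/(-26467/(-42915) + L/8431) = 37106/(-26467/(-42915) - 4776/8431) = 37106/(-26467*(-1/42915) - 4776*1/8431) = 37106/(26467/42915 - 4776/8431) = 37106/(18181237/361816365) = 37106*(361816365/18181237) = 13425558039690/18181237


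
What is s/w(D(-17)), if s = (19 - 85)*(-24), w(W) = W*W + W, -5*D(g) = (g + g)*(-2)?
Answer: 1100/119 ≈ 9.2437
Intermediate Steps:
D(g) = 4*g/5 (D(g) = -(g + g)*(-2)/5 = -2*g*(-2)/5 = -(-4)*g/5 = 4*g/5)
w(W) = W + W**2 (w(W) = W**2 + W = W + W**2)
s = 1584 (s = -66*(-24) = 1584)
s/w(D(-17)) = 1584/((((4/5)*(-17))*(1 + (4/5)*(-17)))) = 1584/((-68*(1 - 68/5)/5)) = 1584/((-68/5*(-63/5))) = 1584/(4284/25) = 1584*(25/4284) = 1100/119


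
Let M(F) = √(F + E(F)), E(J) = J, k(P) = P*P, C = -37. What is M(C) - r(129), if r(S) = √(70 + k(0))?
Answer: -√70 + I*√74 ≈ -8.3666 + 8.6023*I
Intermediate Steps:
k(P) = P²
r(S) = √70 (r(S) = √(70 + 0²) = √(70 + 0) = √70)
M(F) = √2*√F (M(F) = √(F + F) = √(2*F) = √2*√F)
M(C) - r(129) = √2*√(-37) - √70 = √2*(I*√37) - √70 = I*√74 - √70 = -√70 + I*√74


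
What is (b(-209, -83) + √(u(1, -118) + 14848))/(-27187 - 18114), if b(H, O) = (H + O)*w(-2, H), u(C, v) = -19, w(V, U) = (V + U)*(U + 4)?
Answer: 12630460/45301 - √14829/45301 ≈ 278.81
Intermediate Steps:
w(V, U) = (4 + U)*(U + V) (w(V, U) = (U + V)*(4 + U) = (4 + U)*(U + V))
b(H, O) = (H + O)*(-8 + H² + 2*H) (b(H, O) = (H + O)*(H² + 4*H + 4*(-2) + H*(-2)) = (H + O)*(H² + 4*H - 8 - 2*H) = (H + O)*(-8 + H² + 2*H))
(b(-209, -83) + √(u(1, -118) + 14848))/(-27187 - 18114) = ((-209 - 83)*(-8 + (-209)² + 2*(-209)) + √(-19 + 14848))/(-27187 - 18114) = (-292*(-8 + 43681 - 418) + √14829)/(-45301) = (-292*43255 + √14829)*(-1/45301) = (-12630460 + √14829)*(-1/45301) = 12630460/45301 - √14829/45301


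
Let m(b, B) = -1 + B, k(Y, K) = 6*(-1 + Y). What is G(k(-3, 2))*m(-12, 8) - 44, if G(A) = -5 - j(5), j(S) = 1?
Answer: -86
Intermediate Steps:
k(Y, K) = -6 + 6*Y
G(A) = -6 (G(A) = -5 - 1*1 = -5 - 1 = -6)
G(k(-3, 2))*m(-12, 8) - 44 = -6*(-1 + 8) - 44 = -6*7 - 44 = -42 - 44 = -86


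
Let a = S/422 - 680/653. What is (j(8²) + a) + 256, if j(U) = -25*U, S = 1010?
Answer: -184994067/137783 ≈ -1342.6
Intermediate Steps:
a = 186285/137783 (a = 1010/422 - 680/653 = 1010*(1/422) - 680*1/653 = 505/211 - 680/653 = 186285/137783 ≈ 1.3520)
(j(8²) + a) + 256 = (-25*8² + 186285/137783) + 256 = (-25*64 + 186285/137783) + 256 = (-1600 + 186285/137783) + 256 = -220266515/137783 + 256 = -184994067/137783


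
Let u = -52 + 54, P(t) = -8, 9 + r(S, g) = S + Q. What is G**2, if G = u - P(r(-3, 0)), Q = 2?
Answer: 100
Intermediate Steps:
r(S, g) = -7 + S (r(S, g) = -9 + (S + 2) = -9 + (2 + S) = -7 + S)
u = 2
G = 10 (G = 2 - 1*(-8) = 2 + 8 = 10)
G**2 = 10**2 = 100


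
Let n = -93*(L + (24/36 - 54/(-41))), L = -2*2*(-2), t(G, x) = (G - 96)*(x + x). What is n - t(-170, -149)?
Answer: -3288056/41 ≈ -80197.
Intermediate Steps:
t(G, x) = 2*x*(-96 + G) (t(G, x) = (-96 + G)*(2*x) = 2*x*(-96 + G))
L = 8 (L = -4*(-2) = 8)
n = -38068/41 (n = -93*(8 + (24/36 - 54/(-41))) = -93*(8 + (24*(1/36) - 54*(-1/41))) = -93*(8 + (2/3 + 54/41)) = -93*(8 + 244/123) = -93*1228/123 = -38068/41 ≈ -928.49)
n - t(-170, -149) = -38068/41 - 2*(-149)*(-96 - 170) = -38068/41 - 2*(-149)*(-266) = -38068/41 - 1*79268 = -38068/41 - 79268 = -3288056/41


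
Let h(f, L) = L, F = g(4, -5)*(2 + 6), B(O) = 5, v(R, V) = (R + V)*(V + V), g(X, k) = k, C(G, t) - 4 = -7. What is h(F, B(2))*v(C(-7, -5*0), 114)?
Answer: 126540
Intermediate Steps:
C(G, t) = -3 (C(G, t) = 4 - 7 = -3)
v(R, V) = 2*V*(R + V) (v(R, V) = (R + V)*(2*V) = 2*V*(R + V))
F = -40 (F = -5*(2 + 6) = -5*8 = -40)
h(F, B(2))*v(C(-7, -5*0), 114) = 5*(2*114*(-3 + 114)) = 5*(2*114*111) = 5*25308 = 126540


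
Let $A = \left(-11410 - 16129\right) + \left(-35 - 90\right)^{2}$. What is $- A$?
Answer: $11914$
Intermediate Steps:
$A = -11914$ ($A = -27539 + \left(-125\right)^{2} = -27539 + 15625 = -11914$)
$- A = \left(-1\right) \left(-11914\right) = 11914$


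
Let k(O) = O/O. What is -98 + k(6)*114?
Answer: 16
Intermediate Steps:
k(O) = 1
-98 + k(6)*114 = -98 + 1*114 = -98 + 114 = 16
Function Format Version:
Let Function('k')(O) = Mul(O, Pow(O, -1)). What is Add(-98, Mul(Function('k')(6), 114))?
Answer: 16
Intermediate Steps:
Function('k')(O) = 1
Add(-98, Mul(Function('k')(6), 114)) = Add(-98, Mul(1, 114)) = Add(-98, 114) = 16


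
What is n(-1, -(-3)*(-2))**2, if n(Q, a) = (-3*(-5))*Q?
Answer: 225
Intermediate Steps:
n(Q, a) = 15*Q
n(-1, -(-3)*(-2))**2 = (15*(-1))**2 = (-15)**2 = 225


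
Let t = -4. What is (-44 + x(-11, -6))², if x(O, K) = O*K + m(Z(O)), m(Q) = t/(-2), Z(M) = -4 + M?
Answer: 576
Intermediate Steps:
m(Q) = 2 (m(Q) = -4/(-2) = -4*(-½) = 2)
x(O, K) = 2 + K*O (x(O, K) = O*K + 2 = K*O + 2 = 2 + K*O)
(-44 + x(-11, -6))² = (-44 + (2 - 6*(-11)))² = (-44 + (2 + 66))² = (-44 + 68)² = 24² = 576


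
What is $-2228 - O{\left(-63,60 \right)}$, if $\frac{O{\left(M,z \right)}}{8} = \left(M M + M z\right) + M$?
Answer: $-3236$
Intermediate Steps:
$O{\left(M,z \right)} = 8 M + 8 M^{2} + 8 M z$ ($O{\left(M,z \right)} = 8 \left(\left(M M + M z\right) + M\right) = 8 \left(\left(M^{2} + M z\right) + M\right) = 8 \left(M + M^{2} + M z\right) = 8 M + 8 M^{2} + 8 M z$)
$-2228 - O{\left(-63,60 \right)} = -2228 - 8 \left(-63\right) \left(1 - 63 + 60\right) = -2228 - 8 \left(-63\right) \left(-2\right) = -2228 - 1008 = -3236$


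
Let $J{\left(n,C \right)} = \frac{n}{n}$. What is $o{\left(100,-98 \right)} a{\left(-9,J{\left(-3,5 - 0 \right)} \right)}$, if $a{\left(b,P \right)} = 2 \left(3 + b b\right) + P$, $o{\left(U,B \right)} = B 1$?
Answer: $-16562$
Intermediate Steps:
$J{\left(n,C \right)} = 1$
$o{\left(U,B \right)} = B$
$a{\left(b,P \right)} = 6 + P + 2 b^{2}$ ($a{\left(b,P \right)} = 2 \left(3 + b^{2}\right) + P = \left(6 + 2 b^{2}\right) + P = 6 + P + 2 b^{2}$)
$o{\left(100,-98 \right)} a{\left(-9,J{\left(-3,5 - 0 \right)} \right)} = - 98 \left(6 + 1 + 2 \left(-9\right)^{2}\right) = - 98 \left(6 + 1 + 2 \cdot 81\right) = - 98 \left(6 + 1 + 162\right) = \left(-98\right) 169 = -16562$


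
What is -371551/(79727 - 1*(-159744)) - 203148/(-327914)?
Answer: -36594359953/39262946747 ≈ -0.93203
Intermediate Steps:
-371551/(79727 - 1*(-159744)) - 203148/(-327914) = -371551/(79727 + 159744) - 203148*(-1/327914) = -371551/239471 + 101574/163957 = -36594359953/39262946747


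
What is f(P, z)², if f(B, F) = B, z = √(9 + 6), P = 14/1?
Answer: 196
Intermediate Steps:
P = 14 (P = 14*1 = 14)
z = √15 ≈ 3.8730
f(P, z)² = 14² = 196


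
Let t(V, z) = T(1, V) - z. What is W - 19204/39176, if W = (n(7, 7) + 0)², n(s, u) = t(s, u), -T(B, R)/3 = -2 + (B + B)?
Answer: 475105/9794 ≈ 48.510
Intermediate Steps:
T(B, R) = 6 - 6*B (T(B, R) = -3*(-2 + (B + B)) = -3*(-2 + 2*B) = 6 - 6*B)
t(V, z) = -z (t(V, z) = (6 - 6*1) - z = (6 - 6) - z = 0 - z = -z)
n(s, u) = -u
W = 49 (W = (-1*7 + 0)² = (-7 + 0)² = (-7)² = 49)
W - 19204/39176 = 49 - 19204/39176 = 49 - 1*4801/9794 = 49 - 4801/9794 = 475105/9794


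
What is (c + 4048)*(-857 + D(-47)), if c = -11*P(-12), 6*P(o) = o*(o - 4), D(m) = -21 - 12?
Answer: -3289440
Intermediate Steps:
D(m) = -33
P(o) = o*(-4 + o)/6 (P(o) = (o*(o - 4))/6 = (o*(-4 + o))/6 = o*(-4 + o)/6)
c = -352 (c = -11*(-12)*(-4 - 12)/6 = -11*(-12)*(-16)/6 = -11*32 = -352)
(c + 4048)*(-857 + D(-47)) = (-352 + 4048)*(-857 - 33) = 3696*(-890) = -3289440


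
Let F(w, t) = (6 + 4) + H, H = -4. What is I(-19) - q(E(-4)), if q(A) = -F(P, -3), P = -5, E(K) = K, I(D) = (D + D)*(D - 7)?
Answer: 994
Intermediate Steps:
I(D) = 2*D*(-7 + D) (I(D) = (2*D)*(-7 + D) = 2*D*(-7 + D))
F(w, t) = 6 (F(w, t) = (6 + 4) - 4 = 10 - 4 = 6)
q(A) = -6 (q(A) = -1*6 = -6)
I(-19) - q(E(-4)) = 2*(-19)*(-7 - 19) - 1*(-6) = 2*(-19)*(-26) + 6 = 988 + 6 = 994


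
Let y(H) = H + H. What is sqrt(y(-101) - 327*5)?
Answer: I*sqrt(1837) ≈ 42.86*I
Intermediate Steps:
y(H) = 2*H
sqrt(y(-101) - 327*5) = sqrt(2*(-101) - 327*5) = sqrt(-202 - 1635) = sqrt(-1837) = I*sqrt(1837)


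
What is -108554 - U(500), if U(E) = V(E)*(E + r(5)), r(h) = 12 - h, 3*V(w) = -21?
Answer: -105005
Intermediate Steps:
V(w) = -7 (V(w) = (⅓)*(-21) = -7)
U(E) = -49 - 7*E (U(E) = -7*(E + (12 - 1*5)) = -7*(E + (12 - 5)) = -7*(E + 7) = -7*(7 + E) = -49 - 7*E)
-108554 - U(500) = -108554 - (-49 - 7*500) = -108554 - (-49 - 3500) = -108554 - 1*(-3549) = -108554 + 3549 = -105005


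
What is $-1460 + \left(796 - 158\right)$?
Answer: $-822$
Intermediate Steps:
$-1460 + \left(796 - 158\right) = -1460 + 638 = -822$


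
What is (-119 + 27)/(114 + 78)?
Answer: -23/48 ≈ -0.47917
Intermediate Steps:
(-119 + 27)/(114 + 78) = -92/192 = -92*1/192 = -23/48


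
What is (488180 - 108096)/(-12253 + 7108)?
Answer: -380084/5145 ≈ -73.874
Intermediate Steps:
(488180 - 108096)/(-12253 + 7108) = 380084/(-5145) = 380084*(-1/5145) = -380084/5145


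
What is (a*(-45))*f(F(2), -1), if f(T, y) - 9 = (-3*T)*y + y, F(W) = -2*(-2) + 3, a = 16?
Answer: -20880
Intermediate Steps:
F(W) = 7 (F(W) = 4 + 3 = 7)
f(T, y) = 9 + y - 3*T*y (f(T, y) = 9 + ((-3*T)*y + y) = 9 + (-3*T*y + y) = 9 + (y - 3*T*y) = 9 + y - 3*T*y)
(a*(-45))*f(F(2), -1) = (16*(-45))*(9 - 1 - 3*7*(-1)) = -720*(9 - 1 + 21) = -720*29 = -20880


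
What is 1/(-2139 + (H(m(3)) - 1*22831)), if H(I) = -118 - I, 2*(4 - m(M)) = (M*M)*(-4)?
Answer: -1/25110 ≈ -3.9825e-5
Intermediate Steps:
m(M) = 4 + 2*M**2 (m(M) = 4 - M*M*(-4)/2 = 4 - M**2*(-4)/2 = 4 - (-2)*M**2 = 4 + 2*M**2)
1/(-2139 + (H(m(3)) - 1*22831)) = 1/(-2139 + ((-118 - (4 + 2*3**2)) - 1*22831)) = 1/(-2139 + ((-118 - (4 + 2*9)) - 22831)) = 1/(-2139 + ((-118 - (4 + 18)) - 22831)) = 1/(-2139 + ((-118 - 1*22) - 22831)) = 1/(-2139 + ((-118 - 22) - 22831)) = 1/(-2139 + (-140 - 22831)) = 1/(-2139 - 22971) = 1/(-25110) = -1/25110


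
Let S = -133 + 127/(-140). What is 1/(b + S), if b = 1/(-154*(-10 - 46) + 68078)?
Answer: -5369140/718966127 ≈ -0.0074679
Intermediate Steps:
S = -18747/140 (S = -133 - 1/140*127 = -133 - 127/140 = -18747/140 ≈ -133.91)
b = 1/76702 (b = 1/(-154*(-56) + 68078) = 1/(8624 + 68078) = 1/76702 ≈ 1.3037e-5)
1/(b + S) = 1/(1/76702 - 18747/140) = 1/(-718966127/5369140) = -5369140/718966127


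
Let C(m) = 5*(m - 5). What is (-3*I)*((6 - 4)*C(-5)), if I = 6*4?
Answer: 7200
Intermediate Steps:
C(m) = -25 + 5*m (C(m) = 5*(-5 + m) = -25 + 5*m)
I = 24
(-3*I)*((6 - 4)*C(-5)) = (-3*24)*((6 - 4)*(-25 + 5*(-5))) = -144*(-25 - 25) = -144*(-50) = -72*(-100) = 7200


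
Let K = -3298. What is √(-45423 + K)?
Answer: I*√48721 ≈ 220.73*I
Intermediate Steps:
√(-45423 + K) = √(-45423 - 3298) = √(-48721) = I*√48721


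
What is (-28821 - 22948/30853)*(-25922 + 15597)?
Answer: 9181374719825/30853 ≈ 2.9758e+8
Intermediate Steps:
(-28821 - 22948/30853)*(-25922 + 15597) = (-28821 - 22948*1/30853)*(-10325) = (-28821 - 22948/30853)*(-10325) = -889237261/30853*(-10325) = 9181374719825/30853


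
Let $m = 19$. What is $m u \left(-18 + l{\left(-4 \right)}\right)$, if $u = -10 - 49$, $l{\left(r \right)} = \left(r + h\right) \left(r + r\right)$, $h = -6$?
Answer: $-69502$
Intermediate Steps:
$l{\left(r \right)} = 2 r \left(-6 + r\right)$ ($l{\left(r \right)} = \left(r - 6\right) \left(r + r\right) = \left(-6 + r\right) 2 r = 2 r \left(-6 + r\right)$)
$u = -59$
$m u \left(-18 + l{\left(-4 \right)}\right) = 19 \left(-59\right) \left(-18 + 2 \left(-4\right) \left(-6 - 4\right)\right) = - 1121 \left(-18 + 2 \left(-4\right) \left(-10\right)\right) = - 1121 \left(-18 + 80\right) = \left(-1121\right) 62 = -69502$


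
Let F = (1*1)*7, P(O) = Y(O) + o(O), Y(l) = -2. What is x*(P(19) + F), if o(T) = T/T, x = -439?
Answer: -2634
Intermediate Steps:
o(T) = 1
P(O) = -1 (P(O) = -2 + 1 = -1)
F = 7 (F = 1*7 = 7)
x*(P(19) + F) = -439*(-1 + 7) = -439*6 = -2634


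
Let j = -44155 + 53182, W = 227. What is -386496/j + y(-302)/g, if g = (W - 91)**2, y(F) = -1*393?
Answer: -46746259/1091264 ≈ -42.837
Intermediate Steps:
y(F) = -393
j = 9027
g = 18496 (g = (227 - 91)**2 = 136**2 = 18496)
-386496/j + y(-302)/g = -386496/9027 - 393/18496 = -386496*1/9027 - 393*1/18496 = -42944/1003 - 393/18496 = -46746259/1091264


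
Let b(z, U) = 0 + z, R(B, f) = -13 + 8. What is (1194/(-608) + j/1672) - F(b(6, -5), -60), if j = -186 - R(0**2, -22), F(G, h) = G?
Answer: -26993/3344 ≈ -8.0721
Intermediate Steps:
R(B, f) = -5
b(z, U) = z
j = -181 (j = -186 - 1*(-5) = -186 + 5 = -181)
(1194/(-608) + j/1672) - F(b(6, -5), -60) = (1194/(-608) - 181/1672) - 1*6 = (1194*(-1/608) - 181*1/1672) - 6 = (-597/304 - 181/1672) - 6 = -6929/3344 - 6 = -26993/3344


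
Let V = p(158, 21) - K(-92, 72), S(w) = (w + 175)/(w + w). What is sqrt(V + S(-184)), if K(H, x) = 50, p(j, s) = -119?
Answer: I*sqrt(1430209)/92 ≈ 12.999*I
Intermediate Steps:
S(w) = (175 + w)/(2*w) (S(w) = (175 + w)/((2*w)) = (175 + w)*(1/(2*w)) = (175 + w)/(2*w))
V = -169 (V = -119 - 1*50 = -119 - 50 = -169)
sqrt(V + S(-184)) = sqrt(-169 + (1/2)*(175 - 184)/(-184)) = sqrt(-169 + (1/2)*(-1/184)*(-9)) = sqrt(-169 + 9/368) = sqrt(-62183/368) = I*sqrt(1430209)/92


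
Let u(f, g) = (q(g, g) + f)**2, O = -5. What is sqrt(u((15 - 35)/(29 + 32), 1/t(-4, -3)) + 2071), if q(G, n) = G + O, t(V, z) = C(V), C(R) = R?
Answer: sqrt(125151377)/244 ≈ 45.849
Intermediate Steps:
t(V, z) = V
q(G, n) = -5 + G (q(G, n) = G - 5 = -5 + G)
u(f, g) = (-5 + f + g)**2 (u(f, g) = ((-5 + g) + f)**2 = (-5 + f + g)**2)
sqrt(u((15 - 35)/(29 + 32), 1/t(-4, -3)) + 2071) = sqrt((-5 + (15 - 35)/(29 + 32) + 1/(-4))**2 + 2071) = sqrt((-5 - 20/61 - 1/4)**2 + 2071) = sqrt((-1361/244)**2 + 2071) = sqrt(1852321/59536 + 2071) = sqrt(125151377/59536) = sqrt(125151377)/244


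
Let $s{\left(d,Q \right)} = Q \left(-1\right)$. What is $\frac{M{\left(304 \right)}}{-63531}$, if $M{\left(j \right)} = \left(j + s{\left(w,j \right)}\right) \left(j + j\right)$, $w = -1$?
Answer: $0$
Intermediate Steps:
$s{\left(d,Q \right)} = - Q$
$M{\left(j \right)} = 0$ ($M{\left(j \right)} = \left(j - j\right) \left(j + j\right) = 0 \cdot 2 j = 0$)
$\frac{M{\left(304 \right)}}{-63531} = \frac{0}{-63531} = 0 \left(- \frac{1}{63531}\right) = 0$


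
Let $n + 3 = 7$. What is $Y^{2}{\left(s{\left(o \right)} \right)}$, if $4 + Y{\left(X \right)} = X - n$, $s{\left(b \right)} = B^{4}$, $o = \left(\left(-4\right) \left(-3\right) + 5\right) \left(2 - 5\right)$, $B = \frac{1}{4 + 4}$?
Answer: $\frac{1073676289}{16777216} \approx 63.996$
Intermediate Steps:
$B = \frac{1}{8} \approx 0.125$
$n = 4$ ($n = -3 + 7 = 4$)
$o = -51$ ($o = \left(12 + 5\right) \left(-3\right) = 17 \left(-3\right) = -51$)
$s{\left(b \right)} = \frac{1}{4096}$ ($s{\left(b \right)} = \left(\frac{1}{8}\right)^{4} = \frac{1}{4096}$)
$Y{\left(X \right)} = -8 + X$ ($Y{\left(X \right)} = -4 + \left(X - 4\right) = -4 + \left(-4 + X\right) = -8 + X$)
$Y^{2}{\left(s{\left(o \right)} \right)} = \left(-8 + \frac{1}{4096}\right)^{2} = \left(- \frac{32767}{4096}\right)^{2} = \frac{1073676289}{16777216}$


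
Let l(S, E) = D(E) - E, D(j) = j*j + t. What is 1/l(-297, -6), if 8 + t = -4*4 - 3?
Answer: 1/15 ≈ 0.066667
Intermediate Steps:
t = -27 (t = -8 + (-4*4 - 3) = -8 + (-16 - 3) = -8 - 19 = -27)
D(j) = -27 + j² (D(j) = j*j - 27 = j² - 27 = -27 + j²)
l(S, E) = -27 + E² - E (l(S, E) = (-27 + E²) - E = -27 + E² - E)
1/l(-297, -6) = 1/(-27 + (-6)² - 1*(-6)) = 1/(-27 + 36 + 6) = 1/15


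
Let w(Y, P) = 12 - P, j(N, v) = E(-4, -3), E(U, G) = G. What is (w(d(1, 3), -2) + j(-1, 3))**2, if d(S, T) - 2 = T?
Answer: 121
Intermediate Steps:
j(N, v) = -3
d(S, T) = 2 + T
(w(d(1, 3), -2) + j(-1, 3))**2 = ((12 - 1*(-2)) - 3)**2 = ((12 + 2) - 3)**2 = (14 - 3)**2 = 11**2 = 121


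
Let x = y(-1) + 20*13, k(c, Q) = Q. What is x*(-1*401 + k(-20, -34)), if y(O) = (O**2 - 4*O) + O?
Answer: -114840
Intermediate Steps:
y(O) = O**2 - 3*O
x = 264 (x = -(-3 - 1) + 20*13 = -1*(-4) + 260 = 4 + 260 = 264)
x*(-1*401 + k(-20, -34)) = 264*(-1*401 - 34) = 264*(-401 - 34) = 264*(-435) = -114840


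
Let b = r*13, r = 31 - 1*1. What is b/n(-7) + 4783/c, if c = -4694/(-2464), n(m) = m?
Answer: 40333262/16429 ≈ 2455.0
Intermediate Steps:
c = 2347/1232 (c = -4694*(-1/2464) = 2347/1232 ≈ 1.9050)
r = 30 (r = 31 - 1 = 30)
b = 390 (b = 30*13 = 390)
b/n(-7) + 4783/c = 390/(-7) + 4783/(2347/1232) = 390*(-⅐) + 4783*(1232/2347) = -390/7 + 5892656/2347 = 40333262/16429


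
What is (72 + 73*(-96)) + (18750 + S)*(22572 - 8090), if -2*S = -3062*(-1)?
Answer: 249358622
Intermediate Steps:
S = -1531 (S = -(-1531)*(-1) = -½*3062 = -1531)
(72 + 73*(-96)) + (18750 + S)*(22572 - 8090) = (72 + 73*(-96)) + (18750 - 1531)*(22572 - 8090) = (72 - 7008) + 17219*14482 = -6936 + 249365558 = 249358622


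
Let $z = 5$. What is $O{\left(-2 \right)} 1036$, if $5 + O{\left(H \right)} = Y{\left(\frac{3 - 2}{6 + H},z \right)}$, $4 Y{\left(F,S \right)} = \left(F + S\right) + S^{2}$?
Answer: $\frac{10619}{4} \approx 2654.8$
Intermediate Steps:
$Y{\left(F,S \right)} = \frac{F}{4} + \frac{S}{4} + \frac{S^{2}}{4}$ ($Y{\left(F,S \right)} = \frac{\left(F + S\right) + S^{2}}{4} = \frac{F + S + S^{2}}{4} = \frac{F}{4} + \frac{S}{4} + \frac{S^{2}}{4}$)
$O{\left(H \right)} = \frac{5}{2} + \frac{1}{4 \left(6 + H\right)}$ ($O{\left(H \right)} = -5 + \left(\frac{\left(3 - 2\right) \frac{1}{6 + H}}{4} + \frac{1}{4} \cdot 5 + \frac{5^{2}}{4}\right) = -5 + \left(\frac{1 \frac{1}{6 + H}}{4} + \frac{5}{4} + \frac{1}{4} \cdot 25\right) = -5 + \left(\frac{1}{4 \left(6 + H\right)} + \frac{5}{4} + \frac{25}{4}\right) = -5 + \left(\frac{15}{2} + \frac{1}{4 \left(6 + H\right)}\right) = \frac{5}{2} + \frac{1}{4 \left(6 + H\right)}$)
$O{\left(-2 \right)} 1036 = \frac{61 + 10 \left(-2\right)}{4 \left(6 - 2\right)} 1036 = \frac{61 - 20}{4 \cdot 4} \cdot 1036 = \frac{1}{4} \cdot \frac{1}{4} \cdot 41 \cdot 1036 = \frac{41}{16} \cdot 1036 = \frac{10619}{4}$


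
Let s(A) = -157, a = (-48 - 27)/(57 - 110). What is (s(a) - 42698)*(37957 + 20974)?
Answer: -2525488005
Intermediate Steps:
a = 75/53 (a = -75/(-53) = -75*(-1/53) = 75/53 ≈ 1.4151)
(s(a) - 42698)*(37957 + 20974) = (-157 - 42698)*(37957 + 20974) = -42855*58931 = -2525488005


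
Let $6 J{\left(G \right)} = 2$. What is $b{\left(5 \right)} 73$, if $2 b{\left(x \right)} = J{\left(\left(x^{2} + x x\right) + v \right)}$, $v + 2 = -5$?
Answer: $\frac{73}{6} \approx 12.167$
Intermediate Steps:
$v = -7$ ($v = -2 - 5 = -7$)
$J{\left(G \right)} = \frac{1}{3}$ ($J{\left(G \right)} = \frac{1}{6} \cdot 2 = \frac{1}{3}$)
$b{\left(x \right)} = \frac{1}{6}$ ($b{\left(x \right)} = \frac{1}{2} \cdot \frac{1}{3} = \frac{1}{6}$)
$b{\left(5 \right)} 73 = \frac{1}{6} \cdot 73 = \frac{73}{6}$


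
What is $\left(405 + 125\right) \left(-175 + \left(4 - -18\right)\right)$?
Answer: $-81090$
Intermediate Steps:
$\left(405 + 125\right) \left(-175 + \left(4 - -18\right)\right) = 530 \left(-175 + \left(4 + 18\right)\right) = 530 \left(-175 + 22\right) = 530 \left(-153\right) = -81090$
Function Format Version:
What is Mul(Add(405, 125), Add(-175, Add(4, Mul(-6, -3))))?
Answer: -81090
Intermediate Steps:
Mul(Add(405, 125), Add(-175, Add(4, Mul(-6, -3)))) = Mul(530, Add(-175, Add(4, 18))) = Mul(530, Add(-175, 22)) = Mul(530, -153) = -81090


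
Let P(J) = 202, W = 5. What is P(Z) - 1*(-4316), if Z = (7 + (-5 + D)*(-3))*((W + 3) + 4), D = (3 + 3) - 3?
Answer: 4518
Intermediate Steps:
D = 3 (D = 6 - 3 = 3)
Z = 156 (Z = (7 + (-5 + 3)*(-3))*((5 + 3) + 4) = (7 - 2*(-3))*(8 + 4) = (7 + 6)*12 = 13*12 = 156)
P(Z) - 1*(-4316) = 202 - 1*(-4316) = 202 + 4316 = 4518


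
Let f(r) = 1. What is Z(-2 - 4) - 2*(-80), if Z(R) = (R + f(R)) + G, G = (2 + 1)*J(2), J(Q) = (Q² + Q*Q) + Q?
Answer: 185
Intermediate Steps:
J(Q) = Q + 2*Q² (J(Q) = (Q² + Q²) + Q = 2*Q² + Q = Q + 2*Q²)
G = 30 (G = (2 + 1)*(2*(1 + 2*2)) = 3*(2*(1 + 4)) = 3*(2*5) = 3*10 = 30)
Z(R) = 31 + R (Z(R) = (R + 1) + 30 = (1 + R) + 30 = 31 + R)
Z(-2 - 4) - 2*(-80) = (31 + (-2 - 4)) - 2*(-80) = (31 - 6) + 160 = 25 + 160 = 185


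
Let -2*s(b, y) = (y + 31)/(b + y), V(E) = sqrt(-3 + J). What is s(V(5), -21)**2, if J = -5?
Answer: 25/(21 - 2*I*sqrt(2))**2 ≈ 0.053695 + 0.014731*I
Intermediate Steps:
V(E) = 2*I*sqrt(2) (V(E) = sqrt(-3 - 5) = sqrt(-8) = 2*I*sqrt(2))
s(b, y) = -(31 + y)/(2*(b + y)) (s(b, y) = -(y + 31)/(2*(b + y)) = -(31 + y)/(2*(b + y)))
s(V(5), -21)**2 = ((-31 - 1*(-21))/(2*(2*I*sqrt(2) - 21)))**2 = ((-31 + 21)/(2*(-21 + 2*I*sqrt(2))))**2 = ((1/2)*(-10)/(-21 + 2*I*sqrt(2)))**2 = (-5/(-21 + 2*I*sqrt(2)))**2 = 25/(-21 + 2*I*sqrt(2))**2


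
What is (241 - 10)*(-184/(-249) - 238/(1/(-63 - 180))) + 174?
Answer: 1108879892/83 ≈ 1.3360e+7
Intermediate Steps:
(241 - 10)*(-184/(-249) - 238/(1/(-63 - 180))) + 174 = 231*(-184*(-1/249) - 238/(1/(-243))) + 174 = 231*(184/249 - 238/(-1/243)) + 174 = 231*(184/249 - 238*(-243)) + 174 = 231*(184/249 + 57834) + 174 = 231*(14400850/249) + 174 = 1108865450/83 + 174 = 1108879892/83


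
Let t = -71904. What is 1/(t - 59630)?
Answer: -1/131534 ≈ -7.6026e-6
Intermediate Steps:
1/(t - 59630) = 1/(-71904 - 59630) = 1/(-131534) = -1/131534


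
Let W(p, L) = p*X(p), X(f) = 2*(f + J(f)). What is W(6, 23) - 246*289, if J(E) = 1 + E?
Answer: -70938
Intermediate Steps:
X(f) = 2 + 4*f (X(f) = 2*(f + (1 + f)) = 2*(1 + 2*f) = 2 + 4*f)
W(p, L) = p*(2 + 4*p)
W(6, 23) - 246*289 = 2*6*(1 + 2*6) - 246*289 = 2*6*(1 + 12) - 71094 = 2*6*13 - 71094 = 156 - 71094 = -70938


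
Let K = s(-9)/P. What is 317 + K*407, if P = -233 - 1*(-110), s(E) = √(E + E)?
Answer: 317 - 407*I*√2/41 ≈ 317.0 - 14.039*I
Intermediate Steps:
s(E) = √2*√E (s(E) = √(2*E) = √2*√E)
P = -123 (P = -233 + 110 = -123)
K = -I*√2/41 (K = (√2*√(-9))/(-123) = (√2*(3*I))*(-1/123) = (3*I*√2)*(-1/123) = -I*√2/41 ≈ -0.034493*I)
317 + K*407 = 317 - I*√2/41*407 = 317 - 407*I*√2/41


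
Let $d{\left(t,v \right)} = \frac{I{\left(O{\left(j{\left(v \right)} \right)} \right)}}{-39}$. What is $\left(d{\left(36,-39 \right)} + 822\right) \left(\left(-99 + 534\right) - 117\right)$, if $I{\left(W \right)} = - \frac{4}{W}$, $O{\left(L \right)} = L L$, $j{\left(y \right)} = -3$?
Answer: $\frac{30583756}{117} \approx 2.614 \cdot 10^{5}$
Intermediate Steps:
$O{\left(L \right)} = L^{2}$
$d{\left(t,v \right)} = \frac{4}{351}$ ($d{\left(t,v \right)} = \frac{\left(-4\right) \frac{1}{\left(-3\right)^{2}}}{-39} = - \frac{4}{9} \left(- \frac{1}{39}\right) = \left(-4\right) \frac{1}{9} \left(- \frac{1}{39}\right) = \left(- \frac{4}{9}\right) \left(- \frac{1}{39}\right) = \frac{4}{351}$)
$\left(d{\left(36,-39 \right)} + 822\right) \left(\left(-99 + 534\right) - 117\right) = \left(\frac{4}{351} + 822\right) \left(\left(-99 + 534\right) - 117\right) = \frac{288526 \left(435 - 117\right)}{351} = \frac{288526}{351} \cdot 318 = \frac{30583756}{117}$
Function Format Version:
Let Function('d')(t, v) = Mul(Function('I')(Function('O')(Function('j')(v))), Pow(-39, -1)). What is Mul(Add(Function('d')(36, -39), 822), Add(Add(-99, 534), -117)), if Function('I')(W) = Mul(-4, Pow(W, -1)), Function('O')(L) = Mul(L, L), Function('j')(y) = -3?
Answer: Rational(30583756, 117) ≈ 2.6140e+5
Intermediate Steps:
Function('O')(L) = Pow(L, 2)
Function('d')(t, v) = Rational(4, 351) (Function('d')(t, v) = Mul(Mul(-4, Pow(Pow(-3, 2), -1)), Pow(-39, -1)) = Mul(Mul(-4, Pow(9, -1)), Rational(-1, 39)) = Mul(Mul(-4, Rational(1, 9)), Rational(-1, 39)) = Mul(Rational(-4, 9), Rational(-1, 39)) = Rational(4, 351))
Mul(Add(Function('d')(36, -39), 822), Add(Add(-99, 534), -117)) = Mul(Add(Rational(4, 351), 822), Add(Add(-99, 534), -117)) = Mul(Rational(288526, 351), Add(435, -117)) = Mul(Rational(288526, 351), 318) = Rational(30583756, 117)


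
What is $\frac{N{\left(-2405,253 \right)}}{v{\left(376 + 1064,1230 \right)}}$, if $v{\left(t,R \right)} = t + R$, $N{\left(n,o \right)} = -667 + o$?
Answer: $- \frac{69}{445} \approx -0.15506$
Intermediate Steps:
$v{\left(t,R \right)} = R + t$
$\frac{N{\left(-2405,253 \right)}}{v{\left(376 + 1064,1230 \right)}} = \frac{-667 + 253}{1230 + \left(376 + 1064\right)} = - \frac{414}{1230 + 1440} = - \frac{414}{2670} = \left(-414\right) \frac{1}{2670} = - \frac{69}{445}$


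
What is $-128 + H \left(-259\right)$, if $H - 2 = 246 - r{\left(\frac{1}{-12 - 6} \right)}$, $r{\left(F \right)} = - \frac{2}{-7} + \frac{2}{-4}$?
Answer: $- \frac{128831}{2} \approx -64416.0$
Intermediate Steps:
$r{\left(F \right)} = - \frac{3}{14}$ ($r{\left(F \right)} = \left(-2\right) \left(- \frac{1}{7}\right) + 2 \left(- \frac{1}{4}\right) = \frac{2}{7} - \frac{1}{2} = - \frac{3}{14}$)
$H = \frac{3475}{14}$ ($H = 2 + \left(246 - - \frac{3}{14}\right) = 2 + \left(246 + \frac{3}{14}\right) = 2 + \frac{3447}{14} = \frac{3475}{14} \approx 248.21$)
$-128 + H \left(-259\right) = -128 + \frac{3475}{14} \left(-259\right) = -128 - \frac{128575}{2} = - \frac{128831}{2}$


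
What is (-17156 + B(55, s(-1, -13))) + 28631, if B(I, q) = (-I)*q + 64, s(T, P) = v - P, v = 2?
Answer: 10714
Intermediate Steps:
s(T, P) = 2 - P
B(I, q) = 64 - I*q (B(I, q) = -I*q + 64 = 64 - I*q)
(-17156 + B(55, s(-1, -13))) + 28631 = (-17156 + (64 - 1*55*(2 - 1*(-13)))) + 28631 = (-17156 + (64 - 1*55*(2 + 13))) + 28631 = (-17156 + (64 - 1*55*15)) + 28631 = (-17156 + (64 - 825)) + 28631 = (-17156 - 761) + 28631 = -17917 + 28631 = 10714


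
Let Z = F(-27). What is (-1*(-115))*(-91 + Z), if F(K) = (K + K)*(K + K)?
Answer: 324875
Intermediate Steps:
F(K) = 4*K² (F(K) = (2*K)*(2*K) = 4*K²)
Z = 2916 (Z = 4*(-27)² = 4*729 = 2916)
(-1*(-115))*(-91 + Z) = (-1*(-115))*(-91 + 2916) = 115*2825 = 324875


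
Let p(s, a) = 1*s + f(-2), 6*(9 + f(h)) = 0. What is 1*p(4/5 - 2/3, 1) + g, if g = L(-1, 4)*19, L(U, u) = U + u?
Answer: 722/15 ≈ 48.133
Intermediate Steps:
f(h) = -9 (f(h) = -9 + (⅙)*0 = -9 + 0 = -9)
g = 57 (g = (-1 + 4)*19 = 3*19 = 57)
p(s, a) = -9 + s (p(s, a) = 1*s - 9 = s - 9 = -9 + s)
1*p(4/5 - 2/3, 1) + g = 1*(-9 + (4/5 - 2/3)) + 57 = 1*(-9 + (4*(⅕) - 2*⅓)) + 57 = 1*(-9 + (⅘ - ⅔)) + 57 = 1*(-9 + 2/15) + 57 = 1*(-133/15) + 57 = -133/15 + 57 = 722/15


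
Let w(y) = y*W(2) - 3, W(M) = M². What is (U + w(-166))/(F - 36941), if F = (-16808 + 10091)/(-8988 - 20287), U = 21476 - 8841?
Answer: -175181600/540720529 ≈ -0.32398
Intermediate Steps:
U = 12635
F = 6717/29275 (F = -6717/(-29275) = -6717*(-1/29275) = 6717/29275 ≈ 0.22944)
w(y) = -3 + 4*y (w(y) = y*2² - 3 = y*4 - 3 = 4*y - 3 = -3 + 4*y)
(U + w(-166))/(F - 36941) = (12635 + (-3 + 4*(-166)))/(6717/29275 - 36941) = (12635 + (-3 - 664))/(-1081441058/29275) = (12635 - 667)*(-29275/1081441058) = 11968*(-29275/1081441058) = -175181600/540720529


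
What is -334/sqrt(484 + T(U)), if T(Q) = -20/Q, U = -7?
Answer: -167*sqrt(1491)/426 ≈ -15.137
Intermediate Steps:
-334/sqrt(484 + T(U)) = -334/sqrt(484 - 20/(-7)) = -334/sqrt(484 - 20*(-1/7)) = -334/sqrt(484 + 20/7) = -334*sqrt(1491)/852 = -167*sqrt(1491)/426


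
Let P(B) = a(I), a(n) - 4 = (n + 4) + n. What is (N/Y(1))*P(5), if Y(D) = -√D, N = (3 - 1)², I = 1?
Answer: -40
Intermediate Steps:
N = 4 (N = 2² = 4)
a(n) = 8 + 2*n (a(n) = 4 + ((n + 4) + n) = 4 + ((4 + n) + n) = 4 + (4 + 2*n) = 8 + 2*n)
P(B) = 10 (P(B) = 8 + 2*1 = 8 + 2 = 10)
(N/Y(1))*P(5) = (4/((-√1)))*10 = (4/((-1*1)))*10 = (4/(-1))*10 = (4*(-1))*10 = -4*10 = -40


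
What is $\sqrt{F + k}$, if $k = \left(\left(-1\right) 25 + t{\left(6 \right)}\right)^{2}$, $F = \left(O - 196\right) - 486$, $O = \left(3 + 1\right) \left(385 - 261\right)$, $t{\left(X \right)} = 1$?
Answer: $\sqrt{390} \approx 19.748$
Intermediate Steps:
$O = 496$ ($O = 4 \cdot 124 = 496$)
$F = -186$ ($F = \left(496 - 196\right) - 486 = 300 - 486 = -186$)
$k = 576$ ($k = \left(\left(-1\right) 25 + 1\right)^{2} = \left(-25 + 1\right)^{2} = \left(-24\right)^{2} = 576$)
$\sqrt{F + k} = \sqrt{-186 + 576} = \sqrt{390}$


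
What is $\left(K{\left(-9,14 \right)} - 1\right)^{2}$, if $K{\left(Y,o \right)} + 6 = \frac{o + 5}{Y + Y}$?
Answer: $\frac{21025}{324} \approx 64.892$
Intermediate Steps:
$K{\left(Y,o \right)} = -6 + \frac{5 + o}{2 Y}$ ($K{\left(Y,o \right)} = -6 + \frac{o + 5}{Y + Y} = -6 + \frac{5 + o}{2 Y}$)
$\left(K{\left(-9,14 \right)} - 1\right)^{2} = \left(\frac{5 + 14 - -108}{2 \left(-9\right)} - 1\right)^{2} = \left(\frac{1}{2} \left(- \frac{1}{9}\right) \left(5 + 14 + 108\right) - 1\right)^{2} = \left(\frac{1}{2} \left(- \frac{1}{9}\right) 127 - 1\right)^{2} = \left(- \frac{127}{18} - 1\right)^{2} = \left(- \frac{145}{18}\right)^{2} = \frac{21025}{324}$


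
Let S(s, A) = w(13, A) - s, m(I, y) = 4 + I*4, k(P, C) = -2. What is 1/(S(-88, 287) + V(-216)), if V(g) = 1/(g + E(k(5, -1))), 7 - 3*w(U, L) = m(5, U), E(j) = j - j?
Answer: 216/17783 ≈ 0.012146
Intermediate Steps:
E(j) = 0
m(I, y) = 4 + 4*I
w(U, L) = -17/3 (w(U, L) = 7/3 - (4 + 4*5)/3 = 7/3 - (4 + 20)/3 = 7/3 - 1/3*24 = 7/3 - 8 = -17/3)
V(g) = 1/g (V(g) = 1/(g + 0) = 1/g)
S(s, A) = -17/3 - s
1/(S(-88, 287) + V(-216)) = 1/((-17/3 - 1*(-88)) + 1/(-216)) = 1/((-17/3 + 88) - 1/216) = 1/(247/3 - 1/216) = 1/(17783/216) = 216/17783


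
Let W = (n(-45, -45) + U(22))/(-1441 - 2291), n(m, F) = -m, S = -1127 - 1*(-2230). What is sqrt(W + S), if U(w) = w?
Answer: sqrt(3840534957)/1866 ≈ 33.211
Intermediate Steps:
S = 1103 (S = -1127 + 2230 = 1103)
W = -67/3732 (W = (-1*(-45) + 22)/(-1441 - 2291) = (45 + 22)/(-3732) = 67*(-1/3732) = -67/3732 ≈ -0.017953)
sqrt(W + S) = sqrt(-67/3732 + 1103) = sqrt(4116329/3732) = sqrt(3840534957)/1866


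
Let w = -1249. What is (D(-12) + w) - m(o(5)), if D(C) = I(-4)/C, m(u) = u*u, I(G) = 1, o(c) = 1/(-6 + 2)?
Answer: -59959/48 ≈ -1249.1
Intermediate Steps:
o(c) = -1/4 (o(c) = 1/(-4) = -1/4)
m(u) = u**2
D(C) = 1/C
(D(-12) + w) - m(o(5)) = (1/(-12) - 1249) - (-1/4)**2 = (-1/12 - 1249) - 1*1/16 = -14989/12 - 1/16 = -59959/48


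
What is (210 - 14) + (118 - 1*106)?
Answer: 208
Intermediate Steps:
(210 - 14) + (118 - 1*106) = 196 + (118 - 106) = 196 + 12 = 208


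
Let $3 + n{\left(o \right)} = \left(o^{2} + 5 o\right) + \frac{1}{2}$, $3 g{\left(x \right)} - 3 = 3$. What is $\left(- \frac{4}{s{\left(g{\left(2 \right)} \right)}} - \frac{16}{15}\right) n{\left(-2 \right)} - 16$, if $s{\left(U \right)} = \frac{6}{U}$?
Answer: $\frac{22}{5} \approx 4.4$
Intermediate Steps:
$g{\left(x \right)} = 2$ ($g{\left(x \right)} = 1 + \frac{1}{3} \cdot 3 = 1 + 1 = 2$)
$n{\left(o \right)} = - \frac{5}{2} + o^{2} + 5 o$ ($n{\left(o \right)} = -3 + \left(\left(o^{2} + 5 o\right) + \frac{1}{2}\right) = -3 + \left(\frac{1}{2} + o^{2} + 5 o\right) = - \frac{5}{2} + o^{2} + 5 o$)
$\left(- \frac{4}{s{\left(g{\left(2 \right)} \right)}} - \frac{16}{15}\right) n{\left(-2 \right)} - 16 = \left(- \frac{4}{6 \cdot \frac{1}{2}} - \frac{16}{15}\right) \left(- \frac{5}{2} + \left(-2\right)^{2} + 5 \left(-2\right)\right) - 16 = \left(- \frac{4}{6 \cdot \frac{1}{2}} - \frac{16}{15}\right) \left(- \frac{5}{2} + 4 - 10\right) - 16 = \left(- \frac{4}{3} - \frac{16}{15}\right) \left(- \frac{17}{2}\right) - 16 = \left(- \frac{12}{5}\right) \left(- \frac{17}{2}\right) - 16 = \frac{102}{5} - 16 = \frac{22}{5}$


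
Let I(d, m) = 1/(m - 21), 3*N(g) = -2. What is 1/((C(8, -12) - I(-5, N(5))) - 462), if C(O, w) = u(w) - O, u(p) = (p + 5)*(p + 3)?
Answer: -65/26452 ≈ -0.0024573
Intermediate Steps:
u(p) = (3 + p)*(5 + p) (u(p) = (5 + p)*(3 + p) = (3 + p)*(5 + p))
N(g) = -⅔ (N(g) = (⅓)*(-2) = -⅔)
C(O, w) = 15 + w² - O + 8*w (C(O, w) = (15 + w² + 8*w) - O = 15 + w² - O + 8*w)
I(d, m) = 1/(-21 + m)
1/((C(8, -12) - I(-5, N(5))) - 462) = 1/(((15 + (-12)² - 1*8 + 8*(-12)) - 1/(-21 - ⅔)) - 462) = 1/(((15 + 144 - 8 - 96) - 1/(-65/3)) - 462) = 1/((55 - 1*(-3/65)) - 462) = 1/((55 + 3/65) - 462) = 1/(3578/65 - 462) = 1/(-26452/65) = -65/26452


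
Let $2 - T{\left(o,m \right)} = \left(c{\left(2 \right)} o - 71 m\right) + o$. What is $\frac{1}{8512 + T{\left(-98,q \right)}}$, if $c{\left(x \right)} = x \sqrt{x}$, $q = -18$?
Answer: $\frac{3667}{26855362} - \frac{49 \sqrt{2}}{13427681} \approx 0.00013139$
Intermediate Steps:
$c{\left(x \right)} = x^{\frac{3}{2}}$
$T{\left(o,m \right)} = 2 - o + 71 m - 2 o \sqrt{2}$ ($T{\left(o,m \right)} = 2 - \left(\left(2^{\frac{3}{2}} o - 71 m\right) + o\right) = 2 - \left(\left(2 \sqrt{2} o - 71 m\right) + o\right) = 2 - \left(\left(2 o \sqrt{2} - 71 m\right) + o\right) = 2 - \left(\left(- 71 m + 2 o \sqrt{2}\right) + o\right) = 2 - \left(o - 71 m + 2 o \sqrt{2}\right) = 2 - o + 71 m - 2 o \sqrt{2}$)
$\frac{1}{8512 + T{\left(-98,q \right)}} = \frac{1}{8512 + \left(2 - -98 + 71 \left(-18\right) - - 196 \sqrt{2}\right)} = \frac{1}{8512 + \left(2 + 98 - 1278 + 196 \sqrt{2}\right)} = \frac{1}{8512 - \left(1178 - 196 \sqrt{2}\right)} = \frac{1}{7334 + 196 \sqrt{2}}$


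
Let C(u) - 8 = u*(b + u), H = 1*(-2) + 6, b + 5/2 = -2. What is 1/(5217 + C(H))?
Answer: 1/5223 ≈ 0.00019146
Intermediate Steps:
b = -9/2 (b = -5/2 - 2 = -9/2 ≈ -4.5000)
H = 4 (H = -2 + 6 = 4)
C(u) = 8 + u*(-9/2 + u)
1/(5217 + C(H)) = 1/(5217 + (8 + 4² - 9/2*4)) = 1/(5217 + (8 + 16 - 18)) = 1/(5217 + 6) = 1/5223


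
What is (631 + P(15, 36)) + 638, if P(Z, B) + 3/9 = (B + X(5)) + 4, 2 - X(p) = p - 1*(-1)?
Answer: 3914/3 ≈ 1304.7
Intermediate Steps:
X(p) = 1 - p (X(p) = 2 - (p - 1*(-1)) = 2 - (p + 1) = 2 - (1 + p) = 2 + (-1 - p) = 1 - p)
P(Z, B) = -1/3 + B (P(Z, B) = -1/3 + ((B + (1 - 1*5)) + 4) = -1/3 + ((B + (1 - 5)) + 4) = -1/3 + ((B - 4) + 4) = -1/3 + ((-4 + B) + 4) = -1/3 + B)
(631 + P(15, 36)) + 638 = (631 + (-1/3 + 36)) + 638 = (631 + 107/3) + 638 = 2000/3 + 638 = 3914/3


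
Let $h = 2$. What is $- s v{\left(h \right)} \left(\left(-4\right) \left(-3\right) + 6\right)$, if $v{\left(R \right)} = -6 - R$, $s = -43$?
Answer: $-6192$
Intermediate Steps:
$- s v{\left(h \right)} \left(\left(-4\right) \left(-3\right) + 6\right) = \left(-1\right) \left(-43\right) \left(-6 - 2\right) \left(\left(-4\right) \left(-3\right) + 6\right) = 43 \left(-6 - 2\right) \left(12 + 6\right) = 43 \left(-8\right) 18 = \left(-344\right) 18 = -6192$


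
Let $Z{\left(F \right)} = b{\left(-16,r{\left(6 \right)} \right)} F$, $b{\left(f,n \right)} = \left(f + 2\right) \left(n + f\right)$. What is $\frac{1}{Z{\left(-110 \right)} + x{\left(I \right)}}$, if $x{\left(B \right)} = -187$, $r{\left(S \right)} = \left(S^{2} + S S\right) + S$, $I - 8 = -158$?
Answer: $\frac{1}{95293} \approx 1.0494 \cdot 10^{-5}$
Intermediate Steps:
$I = -150$ ($I = 8 - 158 = -150$)
$r{\left(S \right)} = S + 2 S^{2}$ ($r{\left(S \right)} = \left(S^{2} + S^{2}\right) + S = 2 S^{2} + S = S + 2 S^{2}$)
$b{\left(f,n \right)} = \left(2 + f\right) \left(f + n\right)$
$Z{\left(F \right)} = - 868 F$ ($Z{\left(F \right)} = \left(\left(-16\right)^{2} + 2 \left(-16\right) + 2 \cdot 6 \left(1 + 2 \cdot 6\right) - 16 \cdot 6 \left(1 + 2 \cdot 6\right)\right) F = \left(256 - 32 + 2 \cdot 6 \left(1 + 12\right) - 16 \cdot 6 \left(1 + 12\right)\right) F = \left(256 - 32 + 2 \cdot 6 \cdot 13 - 16 \cdot 6 \cdot 13\right) F = \left(256 - 32 + 2 \cdot 78 - 1248\right) F = \left(256 - 32 + 156 - 1248\right) F = - 868 F$)
$\frac{1}{Z{\left(-110 \right)} + x{\left(I \right)}} = \frac{1}{\left(-868\right) \left(-110\right) - 187} = \frac{1}{95480 - 187} = \frac{1}{95293}$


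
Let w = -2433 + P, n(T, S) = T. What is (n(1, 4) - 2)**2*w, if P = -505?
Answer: -2938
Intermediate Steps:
w = -2938 (w = -2433 - 505 = -2938)
(n(1, 4) - 2)**2*w = (1 - 2)**2*(-2938) = (-1)**2*(-2938) = 1*(-2938) = -2938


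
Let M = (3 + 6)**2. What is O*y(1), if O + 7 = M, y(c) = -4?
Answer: -296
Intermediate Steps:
M = 81 (M = 9**2 = 81)
O = 74 (O = -7 + 81 = 74)
O*y(1) = 74*(-4) = -296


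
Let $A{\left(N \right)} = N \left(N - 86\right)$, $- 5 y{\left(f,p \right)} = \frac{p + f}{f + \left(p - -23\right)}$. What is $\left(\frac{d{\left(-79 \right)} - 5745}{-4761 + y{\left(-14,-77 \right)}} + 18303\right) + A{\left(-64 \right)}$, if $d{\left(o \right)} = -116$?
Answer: $\frac{45172234133}{1618831} \approx 27904.0$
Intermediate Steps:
$y{\left(f,p \right)} = - \frac{f + p}{5 \left(23 + f + p\right)}$ ($y{\left(f,p \right)} = - \frac{\left(p + f\right) \frac{1}{f + \left(p - -23\right)}}{5} = - \frac{\left(f + p\right) \frac{1}{f + \left(p + 23\right)}}{5} = - \frac{\left(f + p\right) \frac{1}{f + \left(23 + p\right)}}{5} = - \frac{\left(f + p\right) \frac{1}{23 + f + p}}{5} = - \frac{\frac{1}{23 + f + p} \left(f + p\right)}{5} = - \frac{f + p}{5 \left(23 + f + p\right)}$)
$A{\left(N \right)} = N \left(-86 + N\right)$
$\left(\frac{d{\left(-79 \right)} - 5745}{-4761 + y{\left(-14,-77 \right)}} + 18303\right) + A{\left(-64 \right)} = \left(\frac{-116 - 5745}{-4761 + \frac{\left(-1\right) \left(-14\right) - -77}{5 \left(23 - 14 - 77\right)}} + 18303\right) - 64 \left(-86 - 64\right) = \left(- \frac{5861}{-4761 + \frac{14 + 77}{5 \left(-68\right)}} + 18303\right) - -9600 = \left(- \frac{5861}{-4761 + \frac{1}{5} \left(- \frac{1}{68}\right) 91} + 18303\right) + 9600 = \left(- \frac{5861}{-4761 - \frac{91}{340}} + 18303\right) + 9600 = \left(- \frac{5861}{- \frac{1618831}{340}} + 18303\right) + 9600 = \left(\left(-5861\right) \left(- \frac{340}{1618831}\right) + 18303\right) + 9600 = \left(\frac{1992740}{1618831} + 18303\right) + 9600 = \frac{29631456533}{1618831} + 9600 = \frac{45172234133}{1618831}$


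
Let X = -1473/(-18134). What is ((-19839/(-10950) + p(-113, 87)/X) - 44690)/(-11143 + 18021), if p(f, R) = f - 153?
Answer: -257870110151/36979223100 ≈ -6.9734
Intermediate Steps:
p(f, R) = -153 + f
X = 1473/18134 (X = -1473*(-1/18134) = 1473/18134 ≈ 0.081229)
((-19839/(-10950) + p(-113, 87)/X) - 44690)/(-11143 + 18021) = ((-19839/(-10950) + (-153 - 113)/(1473/18134)) - 44690)/(-11143 + 18021) = ((-19839*(-1/10950) - 266*18134/1473) - 44690)/6878 = ((6613/3650 - 4823644/1473) - 44690)*(1/6878) = (-17596559651/5376450 - 44690)*(1/6878) = -257870110151/5376450*1/6878 = -257870110151/36979223100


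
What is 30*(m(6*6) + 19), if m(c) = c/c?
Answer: 600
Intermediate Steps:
m(c) = 1
30*(m(6*6) + 19) = 30*(1 + 19) = 30*20 = 600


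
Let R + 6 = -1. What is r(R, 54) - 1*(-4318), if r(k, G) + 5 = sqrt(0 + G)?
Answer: 4313 + 3*sqrt(6) ≈ 4320.4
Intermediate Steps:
R = -7 (R = -6 - 1 = -7)
r(k, G) = -5 + sqrt(G) (r(k, G) = -5 + sqrt(0 + G) = -5 + sqrt(G))
r(R, 54) - 1*(-4318) = (-5 + sqrt(54)) - 1*(-4318) = (-5 + 3*sqrt(6)) + 4318 = 4313 + 3*sqrt(6)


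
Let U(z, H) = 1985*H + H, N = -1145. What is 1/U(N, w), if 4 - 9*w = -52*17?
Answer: 1/195952 ≈ 5.1033e-6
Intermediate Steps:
w = 296/3 (w = 4/9 - (-52)*17/9 = 4/9 - 1/9*(-884) = 4/9 + 884/9 = 296/3 ≈ 98.667)
U(z, H) = 1986*H
1/U(N, w) = 1/(1986*(296/3)) = 1/195952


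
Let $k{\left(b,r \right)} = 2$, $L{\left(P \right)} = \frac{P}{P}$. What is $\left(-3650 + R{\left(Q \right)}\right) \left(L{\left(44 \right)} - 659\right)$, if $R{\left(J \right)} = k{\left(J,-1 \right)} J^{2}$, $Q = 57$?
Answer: $-1873984$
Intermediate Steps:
$L{\left(P \right)} = 1$
$R{\left(J \right)} = 2 J^{2}$
$\left(-3650 + R{\left(Q \right)}\right) \left(L{\left(44 \right)} - 659\right) = \left(-3650 + 2 \cdot 57^{2}\right) \left(1 - 659\right) = \left(-3650 + 2 \cdot 3249\right) \left(-658\right) = \left(-3650 + 6498\right) \left(-658\right) = 2848 \left(-658\right) = -1873984$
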